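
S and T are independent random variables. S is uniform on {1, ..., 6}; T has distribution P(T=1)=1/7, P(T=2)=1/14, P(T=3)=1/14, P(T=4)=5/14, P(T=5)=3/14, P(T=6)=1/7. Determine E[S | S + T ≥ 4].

P(S + T ≥ 4) = 79/84.
Summing S·P(x,y) over outcomes with S + T ≥ 4 gives 41/12.
E[S | S + T ≥ 4] = (41/12) / (79/84) = 287/79.

287/79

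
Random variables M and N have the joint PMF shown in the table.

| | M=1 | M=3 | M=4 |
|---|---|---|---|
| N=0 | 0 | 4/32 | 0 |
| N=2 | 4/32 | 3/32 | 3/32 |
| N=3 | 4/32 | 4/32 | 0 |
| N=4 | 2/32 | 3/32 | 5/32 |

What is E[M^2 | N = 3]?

P(N = 3) = 1/4.
Σ M^2·P over the event = 1·(4/32) + 9·(4/32) = 5/4.
E[M^2 | N = 3] = (5/4) / (1/4) = 5.

5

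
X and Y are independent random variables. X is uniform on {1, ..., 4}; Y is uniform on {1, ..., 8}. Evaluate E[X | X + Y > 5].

30/11

P(X + Y > 5) = 11/16.
Summing X·P(x,y) over outcomes with X + Y > 5 gives 15/8.
E[X | X + Y > 5] = (15/8) / (11/16) = 30/11.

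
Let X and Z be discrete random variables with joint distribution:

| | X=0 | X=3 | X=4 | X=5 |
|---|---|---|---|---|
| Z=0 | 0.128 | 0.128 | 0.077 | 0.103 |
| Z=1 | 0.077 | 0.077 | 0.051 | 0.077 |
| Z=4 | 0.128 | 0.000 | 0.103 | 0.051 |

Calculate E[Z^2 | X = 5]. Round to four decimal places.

P(X = 5) = 0.231.
Summing Z^2·P(X=x,Z=y) over the conditioning event gives 0.893.
E[Z^2 | X = 5] = (0.893) / (0.231) = 3.8658.

3.8658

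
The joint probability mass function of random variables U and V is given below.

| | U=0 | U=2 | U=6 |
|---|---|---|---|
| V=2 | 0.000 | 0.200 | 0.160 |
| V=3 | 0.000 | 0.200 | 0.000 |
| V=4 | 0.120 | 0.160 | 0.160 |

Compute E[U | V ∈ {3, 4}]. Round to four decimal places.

2.6250

P(V ∈ {3, 4}) = 0.640.
Summing U·P(U=x,V=y) over the conditioning event gives 1.680.
E[U | V ∈ {3, 4}] = (1.680) / (0.640) = 2.6250.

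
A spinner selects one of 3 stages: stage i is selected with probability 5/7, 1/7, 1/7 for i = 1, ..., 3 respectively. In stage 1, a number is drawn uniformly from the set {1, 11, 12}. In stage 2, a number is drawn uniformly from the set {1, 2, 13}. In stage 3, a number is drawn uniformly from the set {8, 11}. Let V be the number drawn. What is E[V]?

47/6

E[V | stage 1] = (1+11+12)/3 = 8.
E[V | stage 2] = (1+2+13)/3 = 16/3.
E[V | stage 3] = (8+11)/2 = 19/2.
E[V] = (5/7)·(8) + (1/7)·(16/3) + (1/7)·(19/2) = 47/6.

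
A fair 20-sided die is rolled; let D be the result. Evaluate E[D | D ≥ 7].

P(D ≥ 7) = 7/10.
E[D | D ≥ 7] = (189/20) / (7/10) = 27/2.

27/2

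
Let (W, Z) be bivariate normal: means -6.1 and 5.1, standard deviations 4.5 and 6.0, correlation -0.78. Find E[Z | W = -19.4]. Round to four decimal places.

The regression of Z on W has slope ρ·σ_Z/σ_W and passes through (μ_W, μ_Z).
E[Z | W=-19.4] = 5.1 + (-0.78)·(6.0/4.5)·(-19.4 − (-6.1)) = 5.1 + (-1.04)·(-13.3) = 18.9320.

18.9320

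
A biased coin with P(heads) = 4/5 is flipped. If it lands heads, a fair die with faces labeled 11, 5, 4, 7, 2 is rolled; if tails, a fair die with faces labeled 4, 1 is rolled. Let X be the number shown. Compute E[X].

257/50

E[X | heads] = (11+5+4+7+2)/5 = 29/5.
E[X | tails] = (4+1)/2 = 5/2.
By the law of total expectation,
E[X] = (4/5)·(29/5) + (1/5)·(5/2) = 257/50.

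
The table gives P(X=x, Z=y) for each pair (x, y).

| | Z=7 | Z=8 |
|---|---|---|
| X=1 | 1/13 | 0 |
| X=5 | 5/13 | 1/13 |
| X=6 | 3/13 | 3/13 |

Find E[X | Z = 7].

44/9

P(Z = 7) = 9/13.
Σ X·P over the event = 1·(1/13) + 5·(5/13) + 6·(3/13) = 44/13.
E[X | Z = 7] = (44/13) / (9/13) = 44/9.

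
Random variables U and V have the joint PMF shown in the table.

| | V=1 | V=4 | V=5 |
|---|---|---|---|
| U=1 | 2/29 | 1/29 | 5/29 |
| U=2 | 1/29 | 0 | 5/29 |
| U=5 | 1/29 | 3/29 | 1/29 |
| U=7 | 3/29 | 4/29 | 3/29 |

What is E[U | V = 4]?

P(V = 4) = 8/29.
Σ U·P over the event = 1·(1/29) + 5·(3/29) + 7·(4/29) = 44/29.
E[U | V = 4] = (44/29) / (8/29) = 11/2.

11/2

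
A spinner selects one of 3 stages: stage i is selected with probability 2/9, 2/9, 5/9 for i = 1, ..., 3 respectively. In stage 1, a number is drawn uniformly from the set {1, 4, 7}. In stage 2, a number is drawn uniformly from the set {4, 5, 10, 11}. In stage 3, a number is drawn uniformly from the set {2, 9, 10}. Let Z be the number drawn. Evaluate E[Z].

E[Z | stage 1] = (1+4+7)/3 = 4.
E[Z | stage 2] = (4+5+10+11)/4 = 15/2.
E[Z | stage 3] = (2+9+10)/3 = 7.
E[Z] = (2/9)·(4) + (2/9)·(15/2) + (5/9)·(7) = 58/9.

58/9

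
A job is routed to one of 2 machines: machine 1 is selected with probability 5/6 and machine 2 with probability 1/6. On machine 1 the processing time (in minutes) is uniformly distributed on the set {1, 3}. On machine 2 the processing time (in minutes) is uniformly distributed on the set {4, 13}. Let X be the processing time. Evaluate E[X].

E[X | machine 1] = (1+3)/2 = 2.
E[X | machine 2] = (4+13)/2 = 17/2.
By the law of total expectation,
E[X] = (5/6)·(2) + (1/6)·(17/2) = 37/12.

37/12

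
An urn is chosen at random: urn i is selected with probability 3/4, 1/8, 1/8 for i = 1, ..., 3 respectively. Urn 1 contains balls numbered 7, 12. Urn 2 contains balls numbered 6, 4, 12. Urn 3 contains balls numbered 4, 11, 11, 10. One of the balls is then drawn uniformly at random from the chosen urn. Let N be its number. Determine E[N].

55/6

E[N | urn 1] = (7+12)/2 = 19/2.
E[N | urn 2] = (6+4+12)/3 = 22/3.
E[N | urn 3] = (4+11+11+10)/4 = 9.
By the law of total expectation,
E[N] = (3/4)·(19/2) + (1/8)·(22/3) + (1/8)·(9) = 55/6.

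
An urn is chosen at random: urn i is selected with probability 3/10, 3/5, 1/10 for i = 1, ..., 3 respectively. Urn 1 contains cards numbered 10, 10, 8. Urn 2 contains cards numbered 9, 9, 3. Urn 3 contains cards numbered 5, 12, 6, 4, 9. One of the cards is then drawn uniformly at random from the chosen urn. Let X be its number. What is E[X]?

193/25

E[X | urn 1] = (10+10+8)/3 = 28/3.
E[X | urn 2] = (9+9+3)/3 = 7.
E[X | urn 3] = (5+12+6+4+9)/5 = 36/5.
E[X] = (3/10)·(28/3) + (3/5)·(7) + (1/10)·(36/5) = 193/25.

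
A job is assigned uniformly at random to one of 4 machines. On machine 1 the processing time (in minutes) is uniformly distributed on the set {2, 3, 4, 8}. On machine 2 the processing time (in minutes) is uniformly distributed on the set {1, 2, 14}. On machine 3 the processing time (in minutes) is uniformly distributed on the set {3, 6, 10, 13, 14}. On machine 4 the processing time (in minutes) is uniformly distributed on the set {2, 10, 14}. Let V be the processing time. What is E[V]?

1667/240

E[V | machine 1] = (2+3+4+8)/4 = 17/4.
E[V | machine 2] = (1+2+14)/3 = 17/3.
E[V | machine 3] = (3+6+10+13+14)/5 = 46/5.
E[V | machine 4] = (2+10+14)/3 = 26/3.
E[V] = (1/4)·(17/4) + (1/4)·(17/3) + (1/4)·(46/5) + (1/4)·(26/3) = 1667/240.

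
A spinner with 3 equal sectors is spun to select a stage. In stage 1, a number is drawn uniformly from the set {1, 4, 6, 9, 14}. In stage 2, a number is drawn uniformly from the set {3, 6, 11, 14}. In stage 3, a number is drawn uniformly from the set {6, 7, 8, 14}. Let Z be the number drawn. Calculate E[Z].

E[Z | stage 1] = (1+4+6+9+14)/5 = 34/5.
E[Z | stage 2] = (3+6+11+14)/4 = 17/2.
E[Z | stage 3] = (6+7+8+14)/4 = 35/4.
By the law of total expectation,
E[Z] = (1/3)·(34/5) + (1/3)·(17/2) + (1/3)·(35/4) = 481/60.

481/60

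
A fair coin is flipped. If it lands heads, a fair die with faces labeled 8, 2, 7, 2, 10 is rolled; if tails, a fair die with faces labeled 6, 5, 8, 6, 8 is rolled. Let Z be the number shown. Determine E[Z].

31/5

E[Z | heads] = (8+2+7+2+10)/5 = 29/5.
E[Z | tails] = (6+5+8+6+8)/5 = 33/5.
E[Z] = (1/2)·(29/5) + (1/2)·(33/5) = 31/5.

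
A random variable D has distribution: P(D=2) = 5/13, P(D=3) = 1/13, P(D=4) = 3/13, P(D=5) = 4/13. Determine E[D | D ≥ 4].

P(D ≥ 4) = 7/13.
Σ over the event: 4·3/13 + 5·4/13 = 32/13.
E[D | D ≥ 4] = (32/13) / (7/13) = 32/7.

32/7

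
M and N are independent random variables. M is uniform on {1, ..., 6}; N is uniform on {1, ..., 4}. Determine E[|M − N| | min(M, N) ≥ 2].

P(min(M, N) ≥ 2) = 5/8.
Summing |M−N|·P(x,y) over outcomes with min(M, N) ≥ 2 gives 23/24.
E[|M − N| | min(M, N) ≥ 2] = (23/24) / (5/8) = 23/15.

23/15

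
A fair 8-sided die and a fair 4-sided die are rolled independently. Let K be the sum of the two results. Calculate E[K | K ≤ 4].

P(K ≤ 4) = 3/16.
Σ over the event: 2·1/32 + 3·1/16 + 4·3/32 = 5/8.
E[K | K ≤ 4] = (5/8) / (3/16) = 10/3.

10/3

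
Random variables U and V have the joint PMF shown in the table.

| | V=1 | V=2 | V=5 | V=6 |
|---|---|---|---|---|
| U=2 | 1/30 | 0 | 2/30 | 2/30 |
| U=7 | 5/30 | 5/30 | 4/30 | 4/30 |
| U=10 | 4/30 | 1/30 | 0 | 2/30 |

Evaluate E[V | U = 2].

P(U = 2) = 1/6.
Summing V·P(U=x,V=y) over the conditioning event gives 23/30.
E[V | U = 2] = (23/30) / (1/6) = 23/5.

23/5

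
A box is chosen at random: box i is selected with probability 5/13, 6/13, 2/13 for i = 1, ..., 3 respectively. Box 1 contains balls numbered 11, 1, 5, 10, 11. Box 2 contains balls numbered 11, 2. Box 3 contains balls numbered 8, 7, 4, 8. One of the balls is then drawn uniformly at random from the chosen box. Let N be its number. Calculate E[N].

E[N | box 1] = (11+1+5+10+11)/5 = 38/5.
E[N | box 2] = (11+2)/2 = 13/2.
E[N | box 3] = (8+7+4+8)/4 = 27/4.
By the law of total expectation,
E[N] = (5/13)·(38/5) + (6/13)·(13/2) + (2/13)·(27/4) = 181/26.

181/26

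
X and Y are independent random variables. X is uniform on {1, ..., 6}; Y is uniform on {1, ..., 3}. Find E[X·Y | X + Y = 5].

Outcomes with X + Y = 5: (2,3), (3,2), (4,1), each with probability 1/18.
E[X·Y | X + Y = 5] = (6 + 6 + 4) / 3 = 16/3.

16/3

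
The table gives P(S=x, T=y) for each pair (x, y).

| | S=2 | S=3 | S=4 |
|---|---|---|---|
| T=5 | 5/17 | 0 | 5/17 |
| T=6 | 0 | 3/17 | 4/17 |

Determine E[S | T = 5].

P(T = 5) = 10/17.
Σ S·P over the event = 2·(5/17) + 4·(5/17) = 30/17.
E[S | T = 5] = (30/17) / (10/17) = 3.

3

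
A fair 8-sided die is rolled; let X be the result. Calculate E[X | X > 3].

Given X > 3, X is equally likely to be any of {4, 5, 6, 7, 8}.
E[X | X > 3] = (4 + 5 + 6 + 7 + 8) / 5 = 6.

6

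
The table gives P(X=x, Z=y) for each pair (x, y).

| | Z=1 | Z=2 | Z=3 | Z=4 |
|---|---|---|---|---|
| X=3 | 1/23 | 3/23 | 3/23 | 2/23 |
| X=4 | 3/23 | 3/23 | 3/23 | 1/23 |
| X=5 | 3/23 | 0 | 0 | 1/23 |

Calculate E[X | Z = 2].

7/2

P(Z = 2) = 6/23.
Summing X·P(X=x,Z=y) over the conditioning event gives 21/23.
E[X | Z = 2] = (21/23) / (6/23) = 7/2.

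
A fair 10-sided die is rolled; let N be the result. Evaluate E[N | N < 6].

Given N < 6, N is equally likely to be any of {1, 2, 3, 4, 5}.
E[N | N < 6] = (1 + 2 + 3 + 4 + 5) / 5 = 3.

3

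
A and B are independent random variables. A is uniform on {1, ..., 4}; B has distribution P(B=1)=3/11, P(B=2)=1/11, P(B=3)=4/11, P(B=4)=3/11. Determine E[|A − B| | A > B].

P(A > B) = 15/44.
Summing |A−B|·P(x,y) over outcomes with A > B gives 25/44.
E[|A − B| | A > B] = (25/44) / (15/44) = 5/3.

5/3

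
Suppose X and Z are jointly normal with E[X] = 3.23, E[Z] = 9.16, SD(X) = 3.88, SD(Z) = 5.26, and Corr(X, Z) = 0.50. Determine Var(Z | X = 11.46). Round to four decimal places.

20.7507

The conditional variance in a bivariate normal is σ_Z²(1 − ρ²), independent of x.
Var(Z | X=11.46) = (5.26)²·(1 − (0.50)²) = 27.6676·0.75 = 20.7507.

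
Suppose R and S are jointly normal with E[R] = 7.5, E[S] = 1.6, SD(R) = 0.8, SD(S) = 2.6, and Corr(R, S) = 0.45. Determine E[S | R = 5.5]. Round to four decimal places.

The regression of S on R has slope ρ·σ_S/σ_R and passes through (μ_R, μ_S).
E[S | R=5.5] = 1.6 + (0.45)·(2.6/0.8)·(5.5 − (7.5)) = 1.6 + (1.4625)·(-2) = -1.3250.

-1.3250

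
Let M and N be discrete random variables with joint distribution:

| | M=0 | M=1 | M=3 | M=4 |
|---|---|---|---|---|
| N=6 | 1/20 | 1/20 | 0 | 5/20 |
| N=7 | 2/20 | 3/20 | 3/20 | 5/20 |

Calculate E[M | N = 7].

32/13

P(N = 7) = 13/20.
Σ M·P over the event = 0·(2/20) + 1·(3/20) + 3·(3/20) + 4·(5/20) = 8/5.
E[M | N = 7] = (8/5) / (13/20) = 32/13.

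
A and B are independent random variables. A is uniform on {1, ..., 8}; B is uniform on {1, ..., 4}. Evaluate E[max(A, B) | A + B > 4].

141/26

P(A + B > 4) = 13/16.
Summing max(A,B)·P(x,y) over outcomes with A + B > 4 gives 141/32.
E[max(A, B) | A + B > 4] = (141/32) / (13/16) = 141/26.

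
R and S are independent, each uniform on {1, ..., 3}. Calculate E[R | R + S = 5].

Outcomes with R + S = 5: (2,3), (3,2), each with probability 1/9.
E[R | R + S = 5] = (2 + 3) / 2 = 5/2.

5/2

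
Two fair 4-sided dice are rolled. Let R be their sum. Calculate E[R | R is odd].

5

P(R is odd) = 1/2.
Σ over the event: 3·1/8 + 5·1/4 + 7·1/8 = 5/2.
E[R | R is odd] = (5/2) / (1/2) = 5.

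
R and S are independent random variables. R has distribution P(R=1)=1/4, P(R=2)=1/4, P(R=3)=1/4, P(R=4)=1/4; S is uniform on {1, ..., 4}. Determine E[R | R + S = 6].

3

P(R + S = 6) = 3/16.
Summing R·P(x,y) over outcomes with R + S = 6 gives 9/16.
E[R | R + S = 6] = (9/16) / (3/16) = 3.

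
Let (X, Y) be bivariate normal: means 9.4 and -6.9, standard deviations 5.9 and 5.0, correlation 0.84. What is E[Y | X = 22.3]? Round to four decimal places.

E[Y | X=x] = μ_Y + ρ(σ_Y/σ_X)(x − μ_X) for jointly normal variables.
E[Y | X=22.3] = -6.9 + (0.84)·(5.0/5.9)·(22.3 − (9.4)) = -6.9 + (0.7118644)·(12.9) = 2.2831.

2.2831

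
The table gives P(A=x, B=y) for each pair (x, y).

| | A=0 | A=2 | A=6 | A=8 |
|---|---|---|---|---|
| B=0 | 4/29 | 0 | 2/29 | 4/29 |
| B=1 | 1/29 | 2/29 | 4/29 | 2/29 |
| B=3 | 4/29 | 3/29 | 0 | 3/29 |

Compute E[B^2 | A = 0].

37/9

P(A = 0) = 9/29.
Σ B^2·P over the event = 0·(4/29) + 1·(1/29) + 9·(4/29) = 37/29.
E[B^2 | A = 0] = (37/29) / (9/29) = 37/9.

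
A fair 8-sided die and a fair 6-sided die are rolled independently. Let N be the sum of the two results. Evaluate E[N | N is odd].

8

P(N is odd) = 1/2.
Σ over the event: 3·1/24 + 5·1/12 + 7·1/8 + 9·1/8 + 11·1/12 + 13·1/24 = 4.
E[N | N is odd] = (4) / (1/2) = 8.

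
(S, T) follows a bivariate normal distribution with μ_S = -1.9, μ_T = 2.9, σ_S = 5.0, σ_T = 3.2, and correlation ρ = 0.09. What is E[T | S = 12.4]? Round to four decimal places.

3.7237

For a bivariate normal, E[T | S=x] = μ_T + ρ·(σ_T/σ_S)·(x − μ_S).
E[T | S=12.4] = 2.9 + (0.09)·(3.2/5.0)·(12.4 − (-1.9)) = 2.9 + (0.0576)·(14.3) = 3.7237.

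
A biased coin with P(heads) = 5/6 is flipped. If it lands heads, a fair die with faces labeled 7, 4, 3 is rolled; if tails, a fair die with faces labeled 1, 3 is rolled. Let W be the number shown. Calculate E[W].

38/9

E[W | heads] = (7+4+3)/3 = 14/3.
E[W | tails] = (1+3)/2 = 2.
E[W] = (5/6)·(14/3) + (1/6)·(2) = 38/9.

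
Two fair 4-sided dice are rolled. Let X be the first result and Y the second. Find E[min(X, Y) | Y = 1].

1

Outcomes with Y = 1: (1,1), (2,1), (3,1), (4,1), each with probability 1/16.
E[min(X, Y) | Y = 1] = (1 + 1 + 1 + 1) / 4 = 1.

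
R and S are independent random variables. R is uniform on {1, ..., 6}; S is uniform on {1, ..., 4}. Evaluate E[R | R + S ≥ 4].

80/21

P(R + S ≥ 4) = 7/8.
Summing R·P(x,y) over outcomes with R + S ≥ 4 gives 10/3.
E[R | R + S ≥ 4] = (10/3) / (7/8) = 80/21.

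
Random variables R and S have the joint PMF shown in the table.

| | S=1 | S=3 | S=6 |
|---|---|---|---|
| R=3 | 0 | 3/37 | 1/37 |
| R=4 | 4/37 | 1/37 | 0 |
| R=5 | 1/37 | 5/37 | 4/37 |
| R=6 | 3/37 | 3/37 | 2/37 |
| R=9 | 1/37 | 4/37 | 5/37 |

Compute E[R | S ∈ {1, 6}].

P(S ∈ {1, 6}) = 21/37.
Σ R·P over the event = 3·(1/37) + 4·(4/37) + 5·(1/37) + 5·(4/37) + 6·(3/37) + 6·(2/37) + 9·(1/37) + 9·(5/37) = 128/37.
E[R | S ∈ {1, 6}] = (128/37) / (21/37) = 128/21.

128/21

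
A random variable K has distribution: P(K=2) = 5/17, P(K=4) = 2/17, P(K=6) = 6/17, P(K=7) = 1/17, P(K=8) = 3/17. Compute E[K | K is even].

P(K is even) = 16/17.
Σ over the event: 2·5/17 + 4·2/17 + 6·6/17 + 8·3/17 = 78/17.
E[K | K is even] = (78/17) / (16/17) = 39/8.

39/8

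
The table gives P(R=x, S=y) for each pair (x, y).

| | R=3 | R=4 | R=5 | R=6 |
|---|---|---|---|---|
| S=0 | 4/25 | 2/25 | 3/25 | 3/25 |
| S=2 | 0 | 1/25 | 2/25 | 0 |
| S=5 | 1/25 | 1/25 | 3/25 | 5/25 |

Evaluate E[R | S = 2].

P(S = 2) = 3/25.
Σ R·P over the event = 4·(1/25) + 5·(2/25) = 14/25.
E[R | S = 2] = (14/25) / (3/25) = 14/3.

14/3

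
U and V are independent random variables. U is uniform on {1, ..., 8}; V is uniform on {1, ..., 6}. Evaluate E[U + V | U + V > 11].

Outcomes with U + V > 11: (6,6), (7,5), (7,6), (8,4), (8,5), (8,6), each with probability 1/48.
E[U + V | U + V > 11] = (12 + 12 + 13 + 12 + 13 + 14) / 6 = 38/3.

38/3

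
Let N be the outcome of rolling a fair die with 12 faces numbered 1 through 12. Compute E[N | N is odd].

Given N is odd, N is equally likely to be any of {1, 3, 5, 7, 9, 11}.
E[N | N is odd] = (1 + 3 + 5 + 7 + 9 + 11) / 6 = 6.

6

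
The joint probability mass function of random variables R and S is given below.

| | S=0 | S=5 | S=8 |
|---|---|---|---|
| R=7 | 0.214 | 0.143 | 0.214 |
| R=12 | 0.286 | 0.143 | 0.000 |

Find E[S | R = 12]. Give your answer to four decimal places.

P(R = 12) = 0.429.
Summing S·P(R=x,S=y) over the conditioning event gives 0.715.
E[S | R = 12] = (0.715) / (0.429) = 1.6667.

1.6667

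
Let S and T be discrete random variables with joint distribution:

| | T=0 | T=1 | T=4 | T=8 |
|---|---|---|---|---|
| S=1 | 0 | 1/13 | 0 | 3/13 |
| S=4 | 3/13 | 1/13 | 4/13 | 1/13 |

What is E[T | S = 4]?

25/9

P(S = 4) = 9/13.
Summing T·P(S=x,T=y) over the conditioning event gives 25/13.
E[T | S = 4] = (25/13) / (9/13) = 25/9.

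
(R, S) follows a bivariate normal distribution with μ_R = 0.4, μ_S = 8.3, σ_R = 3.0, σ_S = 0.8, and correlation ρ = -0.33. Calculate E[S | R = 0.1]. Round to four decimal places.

For a bivariate normal, E[S | R=x] = μ_S + ρ·(σ_S/σ_R)·(x − μ_R).
E[S | R=0.1] = 8.3 + (-0.33)·(0.8/3.0)·(0.1 − (0.4)) = 8.3 + (-0.088)·(-0.3) = 8.3264.

8.3264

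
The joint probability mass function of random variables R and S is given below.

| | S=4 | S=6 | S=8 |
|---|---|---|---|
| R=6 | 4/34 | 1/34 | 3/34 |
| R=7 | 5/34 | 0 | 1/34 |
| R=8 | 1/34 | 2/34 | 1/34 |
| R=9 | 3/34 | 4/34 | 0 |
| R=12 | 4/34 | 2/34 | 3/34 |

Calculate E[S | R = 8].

6

P(R = 8) = 2/17.
Σ S·P over the event = 4·(1/34) + 6·(2/34) + 8·(1/34) = 12/17.
E[S | R = 8] = (12/17) / (2/17) = 6.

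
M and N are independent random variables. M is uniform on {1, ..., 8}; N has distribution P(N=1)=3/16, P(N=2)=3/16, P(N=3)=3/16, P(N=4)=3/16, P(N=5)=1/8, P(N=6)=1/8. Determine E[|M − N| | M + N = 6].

P(M + N = 6) = 7/64.
Summing |M−N|·P(x,y) over outcomes with M + N = 6 gives 1/4.
E[|M − N| | M + N = 6] = (1/4) / (7/64) = 16/7.

16/7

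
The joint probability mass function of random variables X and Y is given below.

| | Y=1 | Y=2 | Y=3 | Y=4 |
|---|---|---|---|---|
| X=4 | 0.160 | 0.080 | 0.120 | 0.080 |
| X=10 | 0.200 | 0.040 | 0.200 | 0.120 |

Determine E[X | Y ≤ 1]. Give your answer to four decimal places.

P(Y ≤ 1) = 0.360.
Σ X·P over the event = 4·(0.160) + 10·(0.200) = 2.640.
E[X | Y ≤ 1] = (2.640) / (0.360) = 7.3333.

7.3333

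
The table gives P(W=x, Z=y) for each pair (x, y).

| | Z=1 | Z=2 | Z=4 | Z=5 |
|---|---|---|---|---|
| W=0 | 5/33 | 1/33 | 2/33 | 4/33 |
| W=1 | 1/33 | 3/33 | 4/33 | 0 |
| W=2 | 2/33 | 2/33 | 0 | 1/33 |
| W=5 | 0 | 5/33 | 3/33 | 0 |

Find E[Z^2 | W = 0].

47/4

P(W = 0) = 4/11.
Σ Z^2·P over the event = 1·(5/33) + 4·(1/33) + 16·(2/33) + 25·(4/33) = 47/11.
E[Z^2 | W = 0] = (47/11) / (4/11) = 47/4.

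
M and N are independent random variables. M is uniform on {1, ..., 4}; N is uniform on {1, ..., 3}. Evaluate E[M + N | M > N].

5

Outcomes with M > N: (2,1), (3,1), (3,2), (4,1), (4,2), (4,3), each with probability 1/12.
E[M + N | M > N] = (3 + 4 + 5 + 5 + 6 + 7) / 6 = 5.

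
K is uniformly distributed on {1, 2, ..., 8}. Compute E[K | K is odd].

Given K is odd, K is equally likely to be any of {1, 3, 5, 7}.
E[K | K is odd] = (1 + 3 + 5 + 7) / 4 = 4.

4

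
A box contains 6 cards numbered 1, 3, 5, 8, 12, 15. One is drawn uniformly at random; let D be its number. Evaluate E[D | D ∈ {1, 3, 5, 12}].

21/4

P(D ∈ {1, 3, 5, 12}) = 2/3.
Σ over the event: 1·1/6 + 3·1/6 + 5·1/6 + 12·1/6 = 7/2.
E[D | D ∈ {1, 3, 5, 12}] = (7/2) / (2/3) = 21/4.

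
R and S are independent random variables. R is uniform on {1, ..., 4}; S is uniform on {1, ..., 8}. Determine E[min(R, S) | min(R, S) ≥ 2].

59/21

P(min(R, S) ≥ 2) = 21/32.
Summing min(R,S)·P(x,y) over outcomes with min(R, S) ≥ 2 gives 59/32.
E[min(R, S) | min(R, S) ≥ 2] = (59/32) / (21/32) = 59/21.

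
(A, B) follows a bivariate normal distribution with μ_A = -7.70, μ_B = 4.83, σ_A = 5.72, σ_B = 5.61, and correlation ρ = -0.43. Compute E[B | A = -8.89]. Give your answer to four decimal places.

5.3319

E[B | A=x] = μ_B + ρ(σ_B/σ_A)(x − μ_A) for jointly normal variables.
E[B | A=-8.89] = 4.83 + (-0.43)·(5.61/5.72)·(-8.89 − (-7.70)) = 4.83 + (-0.42173)·(-1.19) = 5.3319.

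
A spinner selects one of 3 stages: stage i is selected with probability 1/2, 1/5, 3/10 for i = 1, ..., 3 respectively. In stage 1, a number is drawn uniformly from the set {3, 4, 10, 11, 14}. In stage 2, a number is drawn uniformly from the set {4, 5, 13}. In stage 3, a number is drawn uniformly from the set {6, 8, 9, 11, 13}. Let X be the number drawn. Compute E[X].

1273/150

E[X | stage 1] = (3+4+10+11+14)/5 = 42/5.
E[X | stage 2] = (4+5+13)/3 = 22/3.
E[X | stage 3] = (6+8+9+11+13)/5 = 47/5.
By the law of total expectation,
E[X] = (1/2)·(42/5) + (1/5)·(22/3) + (3/10)·(47/5) = 1273/150.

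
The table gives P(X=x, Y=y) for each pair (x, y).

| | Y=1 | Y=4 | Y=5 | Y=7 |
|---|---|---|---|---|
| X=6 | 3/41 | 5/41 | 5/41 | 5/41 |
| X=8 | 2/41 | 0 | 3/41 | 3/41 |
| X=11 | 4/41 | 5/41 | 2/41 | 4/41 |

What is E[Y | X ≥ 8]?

100/23

P(X ≥ 8) = 23/41.
Σ Y·P over the event = 1·(2/41) + 5·(3/41) + 7·(3/41) + 1·(4/41) + 4·(5/41) + 5·(2/41) + 7·(4/41) = 100/41.
E[Y | X ≥ 8] = (100/41) / (23/41) = 100/23.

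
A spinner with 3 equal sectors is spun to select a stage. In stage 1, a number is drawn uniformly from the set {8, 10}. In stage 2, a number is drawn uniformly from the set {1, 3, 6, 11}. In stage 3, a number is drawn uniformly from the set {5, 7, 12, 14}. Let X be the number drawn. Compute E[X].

95/12

E[X | stage 1] = (8+10)/2 = 9.
E[X | stage 2] = (1+3+6+11)/4 = 21/4.
E[X | stage 3] = (5+7+12+14)/4 = 19/2.
By the law of total expectation,
E[X] = (1/3)·(9) + (1/3)·(21/4) + (1/3)·(19/2) = 95/12.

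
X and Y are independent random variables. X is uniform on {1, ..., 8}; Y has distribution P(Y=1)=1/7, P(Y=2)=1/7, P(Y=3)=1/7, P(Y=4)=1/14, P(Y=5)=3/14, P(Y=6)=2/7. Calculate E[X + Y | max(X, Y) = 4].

31/5

P(max(X, Y) = 4) = 5/56.
Summing (X+Y)·P(x,y) over outcomes with max(X, Y) = 4 gives 31/56.
E[X + Y | max(X, Y) = 4] = (31/56) / (5/56) = 31/5.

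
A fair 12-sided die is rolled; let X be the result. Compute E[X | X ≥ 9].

Given X ≥ 9, X is equally likely to be any of {9, 10, 11, 12}.
E[X | X ≥ 9] = (9 + 10 + 11 + 12) / 4 = 21/2.

21/2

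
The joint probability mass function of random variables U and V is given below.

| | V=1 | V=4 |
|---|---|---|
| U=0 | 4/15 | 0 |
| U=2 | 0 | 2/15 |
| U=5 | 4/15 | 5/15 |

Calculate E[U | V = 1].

P(V = 1) = 8/15.
Σ U·P over the event = 0·(4/15) + 5·(4/15) = 4/3.
E[U | V = 1] = (4/3) / (8/15) = 5/2.

5/2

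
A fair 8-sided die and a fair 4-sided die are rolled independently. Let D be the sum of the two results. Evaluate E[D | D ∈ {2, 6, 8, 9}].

P(D ∈ {2, 6, 8, 9}) = 13/32.
Σ over the event: 2·1/32 + 6·1/8 + 8·1/8 + 9·1/8 = 47/16.
E[D | D ∈ {2, 6, 8, 9}] = (47/16) / (13/32) = 94/13.

94/13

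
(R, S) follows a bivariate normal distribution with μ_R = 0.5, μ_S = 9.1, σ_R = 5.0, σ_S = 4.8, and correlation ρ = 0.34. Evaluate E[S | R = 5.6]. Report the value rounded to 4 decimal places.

10.7646

For a bivariate normal, E[S | R=x] = μ_S + ρ·(σ_S/σ_R)·(x − μ_R).
E[S | R=5.6] = 9.1 + (0.34)·(4.8/5.0)·(5.6 − (0.5)) = 9.1 + (0.3264)·(5.1) = 10.7646.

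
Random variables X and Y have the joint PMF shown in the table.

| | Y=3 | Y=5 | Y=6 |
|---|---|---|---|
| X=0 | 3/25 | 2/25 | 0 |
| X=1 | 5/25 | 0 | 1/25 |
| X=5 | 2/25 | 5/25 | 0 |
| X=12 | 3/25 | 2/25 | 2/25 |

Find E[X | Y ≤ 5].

P(Y ≤ 5) = 22/25.
Summing X·P(X=x,Y=y) over the conditioning event gives 4.
E[X | Y ≤ 5] = (4) / (22/25) = 50/11.

50/11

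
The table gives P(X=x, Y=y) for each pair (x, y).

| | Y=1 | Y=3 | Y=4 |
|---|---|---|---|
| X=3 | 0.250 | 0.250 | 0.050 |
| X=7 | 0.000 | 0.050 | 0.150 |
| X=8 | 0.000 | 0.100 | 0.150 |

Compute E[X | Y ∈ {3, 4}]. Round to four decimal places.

P(Y ∈ {3, 4}) = 0.750.
Σ X·P over the event = 3·(0.250) + 3·(0.050) + 7·(0.050) + 7·(0.150) + 8·(0.100) + 8·(0.150) = 4.300.
E[X | Y ∈ {3, 4}] = (4.300) / (0.750) = 5.7333.

5.7333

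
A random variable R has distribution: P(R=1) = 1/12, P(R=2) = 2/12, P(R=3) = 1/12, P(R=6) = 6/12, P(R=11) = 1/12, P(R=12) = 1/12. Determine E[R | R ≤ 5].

2

P(R ≤ 5) = 1/3.
Σ over the event: 1·1/12 + 2·1/6 + 3·1/12 = 2/3.
E[R | R ≤ 5] = (2/3) / (1/3) = 2.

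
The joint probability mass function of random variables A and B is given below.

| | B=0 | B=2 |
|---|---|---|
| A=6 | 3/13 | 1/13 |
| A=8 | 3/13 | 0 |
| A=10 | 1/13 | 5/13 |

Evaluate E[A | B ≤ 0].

P(B ≤ 0) = 7/13.
Σ A·P over the event = 6·(3/13) + 8·(3/13) + 10·(1/13) = 4.
E[A | B ≤ 0] = (4) / (7/13) = 52/7.

52/7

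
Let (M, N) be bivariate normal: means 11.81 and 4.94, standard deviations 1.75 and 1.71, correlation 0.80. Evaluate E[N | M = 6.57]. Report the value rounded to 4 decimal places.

E[N | M=x] = μ_N + ρ(σ_N/σ_M)(x − μ_M) for jointly normal variables.
E[N | M=6.57] = 4.94 + (0.80)·(1.71/1.75)·(6.57 − (11.81)) = 4.94 + (0.78171)·(-5.24) = 0.8438.

0.8438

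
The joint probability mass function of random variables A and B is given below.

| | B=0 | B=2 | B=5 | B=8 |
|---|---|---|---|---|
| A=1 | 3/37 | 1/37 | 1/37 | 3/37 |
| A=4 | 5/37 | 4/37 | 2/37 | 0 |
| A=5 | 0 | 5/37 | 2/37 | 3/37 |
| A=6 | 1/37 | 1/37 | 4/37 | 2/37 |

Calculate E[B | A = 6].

19/4

P(A = 6) = 8/37.
Σ B·P over the event = 0·(1/37) + 2·(1/37) + 5·(4/37) + 8·(2/37) = 38/37.
E[B | A = 6] = (38/37) / (8/37) = 19/4.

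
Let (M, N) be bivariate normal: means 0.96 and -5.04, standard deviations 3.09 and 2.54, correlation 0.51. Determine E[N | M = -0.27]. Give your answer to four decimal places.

-5.5556

For a bivariate normal, E[N | M=x] = μ_N + ρ·(σ_N/σ_M)·(x − μ_M).
E[N | M=-0.27] = -5.04 + (0.51)·(2.54/3.09)·(-0.27 − (0.96)) = -5.04 + (0.41922)·(-1.23) = -5.5556.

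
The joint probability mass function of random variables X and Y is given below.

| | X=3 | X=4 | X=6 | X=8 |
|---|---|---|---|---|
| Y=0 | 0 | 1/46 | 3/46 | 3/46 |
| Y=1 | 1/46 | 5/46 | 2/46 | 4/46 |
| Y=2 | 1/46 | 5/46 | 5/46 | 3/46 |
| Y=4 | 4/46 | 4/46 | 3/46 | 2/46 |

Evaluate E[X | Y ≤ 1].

P(Y ≤ 1) = 19/46.
Σ X·P over the event = 3·(1/46) + 4·(1/46) + 4·(5/46) + 6·(3/46) + 6·(2/46) + 8·(3/46) + 8·(4/46) = 113/46.
E[X | Y ≤ 1] = (113/46) / (19/46) = 113/19.

113/19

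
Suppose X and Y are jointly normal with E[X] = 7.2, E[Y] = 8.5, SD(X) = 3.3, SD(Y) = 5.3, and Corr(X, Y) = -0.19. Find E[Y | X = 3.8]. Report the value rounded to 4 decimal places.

9.5375

E[Y | X=x] = μ_Y + ρ(σ_Y/σ_X)(x − μ_X) for jointly normal variables.
E[Y | X=3.8] = 8.5 + (-0.19)·(5.3/3.3)·(3.8 − (7.2)) = 8.5 + (-0.30515)·(-3.4) = 9.5375.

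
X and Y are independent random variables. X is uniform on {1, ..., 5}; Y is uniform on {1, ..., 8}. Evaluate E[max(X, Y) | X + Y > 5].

P(X + Y > 5) = 3/4.
Summing max(X,Y)·P(x,y) over outcomes with X + Y > 5 gives 173/40.
E[max(X, Y) | X + Y > 5] = (173/40) / (3/4) = 173/30.

173/30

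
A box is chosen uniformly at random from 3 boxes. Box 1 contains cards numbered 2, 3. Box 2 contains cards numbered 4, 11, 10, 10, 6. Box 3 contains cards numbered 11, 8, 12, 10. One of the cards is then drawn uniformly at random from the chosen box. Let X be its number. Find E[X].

419/60

E[X | box 1] = (2+3)/2 = 5/2.
E[X | box 2] = (4+11+10+10+6)/5 = 41/5.
E[X | box 3] = (11+8+12+10)/4 = 41/4.
By the law of total expectation,
E[X] = (1/3)·(5/2) + (1/3)·(41/5) + (1/3)·(41/4) = 419/60.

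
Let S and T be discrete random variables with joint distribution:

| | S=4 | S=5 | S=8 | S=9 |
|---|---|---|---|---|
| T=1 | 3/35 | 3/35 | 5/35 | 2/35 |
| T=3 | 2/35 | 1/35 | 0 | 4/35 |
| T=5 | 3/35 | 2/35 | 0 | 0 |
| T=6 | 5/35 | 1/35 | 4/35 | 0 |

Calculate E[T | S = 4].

54/13

P(S = 4) = 13/35.
Σ T·P over the event = 1·(3/35) + 3·(2/35) + 5·(3/35) + 6·(5/35) = 54/35.
E[T | S = 4] = (54/35) / (13/35) = 54/13.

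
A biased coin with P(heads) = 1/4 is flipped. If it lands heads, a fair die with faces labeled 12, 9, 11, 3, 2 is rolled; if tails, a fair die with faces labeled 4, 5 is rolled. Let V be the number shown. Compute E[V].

209/40

E[V | heads] = (12+9+11+3+2)/5 = 37/5.
E[V | tails] = (4+5)/2 = 9/2.
By the law of total expectation,
E[V] = (1/4)·(37/5) + (3/4)·(9/2) = 209/40.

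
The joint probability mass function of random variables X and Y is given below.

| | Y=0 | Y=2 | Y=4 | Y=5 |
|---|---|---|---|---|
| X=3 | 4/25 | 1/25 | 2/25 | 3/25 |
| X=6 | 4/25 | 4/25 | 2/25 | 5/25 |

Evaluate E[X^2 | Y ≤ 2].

P(Y ≤ 2) = 13/25.
Σ X^2·P over the event = 9·(4/25) + 9·(1/25) + 36·(4/25) + 36·(4/25) = 333/25.
E[X^2 | Y ≤ 2] = (333/25) / (13/25) = 333/13.

333/13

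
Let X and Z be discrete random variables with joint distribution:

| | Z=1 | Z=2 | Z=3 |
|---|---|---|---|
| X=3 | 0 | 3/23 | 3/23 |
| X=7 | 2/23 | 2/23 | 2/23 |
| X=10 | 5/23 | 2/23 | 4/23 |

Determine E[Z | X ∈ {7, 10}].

P(X ∈ {7, 10}) = 17/23.
Summing Z·P(X=x,Z=y) over the conditioning event gives 33/23.
E[Z | X ∈ {7, 10}] = (33/23) / (17/23) = 33/17.

33/17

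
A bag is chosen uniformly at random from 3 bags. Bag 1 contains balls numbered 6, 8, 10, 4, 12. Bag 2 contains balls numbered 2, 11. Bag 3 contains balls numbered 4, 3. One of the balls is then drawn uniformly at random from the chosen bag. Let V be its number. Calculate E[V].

E[V | bag 1] = (6+8+10+4+12)/5 = 8.
E[V | bag 2] = (2+11)/2 = 13/2.
E[V | bag 3] = (4+3)/2 = 7/2.
E[V] = (1/3)·(8) + (1/3)·(13/2) + (1/3)·(7/2) = 6.

6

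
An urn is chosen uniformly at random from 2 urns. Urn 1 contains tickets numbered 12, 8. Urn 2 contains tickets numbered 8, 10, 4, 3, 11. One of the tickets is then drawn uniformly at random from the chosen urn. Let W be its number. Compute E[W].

43/5

E[W | urn 1] = (12+8)/2 = 10.
E[W | urn 2] = (8+10+4+3+11)/5 = 36/5.
E[W] = (1/2)·(10) + (1/2)·(36/5) = 43/5.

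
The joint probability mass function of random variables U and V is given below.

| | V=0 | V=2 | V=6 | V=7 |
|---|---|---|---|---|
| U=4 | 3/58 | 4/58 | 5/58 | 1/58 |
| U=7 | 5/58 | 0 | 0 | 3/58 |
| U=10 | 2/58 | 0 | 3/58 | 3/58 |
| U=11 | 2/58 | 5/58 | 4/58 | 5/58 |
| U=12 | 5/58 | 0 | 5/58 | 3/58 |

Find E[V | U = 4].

P(U = 4) = 13/58.
Summing V·P(U=x,V=y) over the conditioning event gives 45/58.
E[V | U = 4] = (45/58) / (13/58) = 45/13.

45/13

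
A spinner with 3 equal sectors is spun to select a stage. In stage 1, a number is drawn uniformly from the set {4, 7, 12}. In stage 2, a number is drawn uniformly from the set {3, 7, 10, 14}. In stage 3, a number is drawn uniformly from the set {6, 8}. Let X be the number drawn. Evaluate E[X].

E[X | stage 1] = (4+7+12)/3 = 23/3.
E[X | stage 2] = (3+7+10+14)/4 = 17/2.
E[X | stage 3] = (6+8)/2 = 7.
By the law of total expectation,
E[X] = (1/3)·(23/3) + (1/3)·(17/2) + (1/3)·(7) = 139/18.

139/18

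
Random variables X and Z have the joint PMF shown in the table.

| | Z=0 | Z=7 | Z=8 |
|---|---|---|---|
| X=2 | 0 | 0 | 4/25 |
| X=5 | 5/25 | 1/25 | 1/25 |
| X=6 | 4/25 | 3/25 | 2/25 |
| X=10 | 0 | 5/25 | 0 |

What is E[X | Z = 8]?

P(Z = 8) = 7/25.
Σ X·P over the event = 2·(4/25) + 5·(1/25) + 6·(2/25) = 1.
E[X | Z = 8] = (1) / (7/25) = 25/7.

25/7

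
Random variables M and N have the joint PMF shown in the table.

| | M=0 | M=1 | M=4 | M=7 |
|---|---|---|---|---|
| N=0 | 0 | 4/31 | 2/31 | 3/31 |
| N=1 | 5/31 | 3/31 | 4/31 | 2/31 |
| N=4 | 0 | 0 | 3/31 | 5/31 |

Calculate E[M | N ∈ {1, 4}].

40/11

P(N ∈ {1, 4}) = 22/31.
Σ M·P over the event = 0·(5/31) + 1·(3/31) + 4·(4/31) + 4·(3/31) + 7·(2/31) + 7·(5/31) = 80/31.
E[M | N ∈ {1, 4}] = (80/31) / (22/31) = 40/11.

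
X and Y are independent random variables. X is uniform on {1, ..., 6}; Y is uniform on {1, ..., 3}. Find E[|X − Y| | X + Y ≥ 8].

Outcomes with X + Y ≥ 8: (5,3), (6,2), (6,3), each with probability 1/18.
E[|X − Y| | X + Y ≥ 8] = (2 + 4 + 3) / 3 = 3.

3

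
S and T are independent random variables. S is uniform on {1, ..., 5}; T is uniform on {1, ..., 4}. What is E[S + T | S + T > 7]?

25/3

Outcomes with S + T > 7: (4,4), (5,3), (5,4), each with probability 1/20.
E[S + T | S + T > 7] = (8 + 8 + 9) / 3 = 25/3.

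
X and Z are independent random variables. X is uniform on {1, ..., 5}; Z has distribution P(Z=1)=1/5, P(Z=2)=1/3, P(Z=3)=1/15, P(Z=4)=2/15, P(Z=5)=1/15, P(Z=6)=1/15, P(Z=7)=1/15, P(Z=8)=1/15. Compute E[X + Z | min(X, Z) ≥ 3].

P(min(X, Z) ≥ 3) = 7/25.
Summing (X+Z)·P(x,y) over outcomes with min(X, Z) ≥ 3 gives 13/5.
E[X + Z | min(X, Z) ≥ 3] = (13/5) / (7/25) = 65/7.

65/7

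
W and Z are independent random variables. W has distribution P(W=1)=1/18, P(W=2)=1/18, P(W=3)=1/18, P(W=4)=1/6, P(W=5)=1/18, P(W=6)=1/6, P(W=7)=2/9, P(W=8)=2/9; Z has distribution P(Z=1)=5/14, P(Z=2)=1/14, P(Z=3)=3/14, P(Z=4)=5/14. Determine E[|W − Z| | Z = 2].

P(Z = 2) = 1/14.
Summing |W−Z|·P(x,y) over outcomes with Z = 2 gives 67/252.
E[|W − Z| | Z = 2] = (67/252) / (1/14) = 67/18.

67/18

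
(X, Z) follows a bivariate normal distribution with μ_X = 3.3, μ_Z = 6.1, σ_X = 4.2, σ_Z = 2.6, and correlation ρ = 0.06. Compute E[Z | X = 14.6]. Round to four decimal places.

The regression of Z on X has slope ρ·σ_Z/σ_X and passes through (μ_X, μ_Z).
E[Z | X=14.6] = 6.1 + (0.06)·(2.6/4.2)·(14.6 − (3.3)) = 6.1 + (0.037143)·(11.3) = 6.5197.

6.5197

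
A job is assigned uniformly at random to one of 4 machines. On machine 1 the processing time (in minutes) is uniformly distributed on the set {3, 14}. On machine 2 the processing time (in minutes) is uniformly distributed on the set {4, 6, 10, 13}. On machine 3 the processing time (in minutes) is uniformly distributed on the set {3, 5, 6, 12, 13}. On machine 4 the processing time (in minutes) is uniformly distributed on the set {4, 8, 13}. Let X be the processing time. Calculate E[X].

E[X | machine 1] = (3+14)/2 = 17/2.
E[X | machine 2] = (4+6+10+13)/4 = 33/4.
E[X | machine 3] = (3+5+6+12+13)/5 = 39/5.
E[X | machine 4] = (4+8+13)/3 = 25/3.
E[X] = (1/4)·(17/2) + (1/4)·(33/4) + (1/4)·(39/5) + (1/4)·(25/3) = 1973/240.

1973/240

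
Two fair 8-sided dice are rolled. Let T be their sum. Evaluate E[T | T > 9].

12

P(T > 9) = 7/16.
Σ over the event: 10·7/64 + 11·3/32 + 12·5/64 + 13·1/16 + 14·3/64 + 15·1/32 + 16·1/64 = 21/4.
E[T | T > 9] = (21/4) / (7/16) = 12.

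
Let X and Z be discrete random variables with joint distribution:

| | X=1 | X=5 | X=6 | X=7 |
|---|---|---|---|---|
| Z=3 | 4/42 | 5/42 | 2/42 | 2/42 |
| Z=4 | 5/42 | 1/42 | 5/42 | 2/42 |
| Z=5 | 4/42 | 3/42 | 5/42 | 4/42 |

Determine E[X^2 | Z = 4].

308/13

P(Z = 4) = 13/42.
Σ X^2·P over the event = 1·(5/42) + 25·(1/42) + 36·(5/42) + 49·(2/42) = 22/3.
E[X^2 | Z = 4] = (22/3) / (13/42) = 308/13.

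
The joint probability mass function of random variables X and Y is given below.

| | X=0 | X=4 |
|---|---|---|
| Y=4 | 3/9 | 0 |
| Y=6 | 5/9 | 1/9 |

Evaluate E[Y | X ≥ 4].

P(X ≥ 4) = 1/9.
Σ Y·P over the event = 6·(1/9) = 2/3.
E[Y | X ≥ 4] = (2/3) / (1/9) = 6.

6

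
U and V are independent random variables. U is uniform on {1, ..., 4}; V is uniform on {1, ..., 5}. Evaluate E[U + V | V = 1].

Outcomes with V = 1: (1,1), (2,1), (3,1), (4,1), each with probability 1/20.
E[U + V | V = 1] = (2 + 3 + 4 + 5) / 4 = 7/2.

7/2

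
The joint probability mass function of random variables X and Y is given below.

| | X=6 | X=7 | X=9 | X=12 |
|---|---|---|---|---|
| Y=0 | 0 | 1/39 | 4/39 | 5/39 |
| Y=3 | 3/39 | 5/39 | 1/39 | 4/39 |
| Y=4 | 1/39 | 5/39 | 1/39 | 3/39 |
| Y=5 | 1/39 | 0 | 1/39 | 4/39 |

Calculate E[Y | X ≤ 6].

18/5

P(X ≤ 6) = 5/39.
Σ Y·P over the event = 3·(3/39) + 4·(1/39) + 5·(1/39) = 6/13.
E[Y | X ≤ 6] = (6/13) / (5/39) = 18/5.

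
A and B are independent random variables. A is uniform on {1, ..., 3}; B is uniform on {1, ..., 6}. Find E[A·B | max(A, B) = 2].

8/3

Outcomes with max(A, B) = 2: (1,2), (2,1), (2,2), each with probability 1/18.
E[A·B | max(A, B) = 2] = (2 + 2 + 4) / 3 = 8/3.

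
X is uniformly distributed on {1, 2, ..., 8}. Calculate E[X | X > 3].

Given X > 3, X is equally likely to be any of {4, 5, 6, 7, 8}.
E[X | X > 3] = (4 + 5 + 6 + 7 + 8) / 5 = 6.

6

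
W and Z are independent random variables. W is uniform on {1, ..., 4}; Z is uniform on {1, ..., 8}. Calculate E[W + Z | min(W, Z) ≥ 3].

P(min(W, Z) ≥ 3) = 3/8.
Summing (W+Z)·P(x,y) over outcomes with min(W, Z) ≥ 3 gives 27/8.
E[W + Z | min(W, Z) ≥ 3] = (27/8) / (3/8) = 9.

9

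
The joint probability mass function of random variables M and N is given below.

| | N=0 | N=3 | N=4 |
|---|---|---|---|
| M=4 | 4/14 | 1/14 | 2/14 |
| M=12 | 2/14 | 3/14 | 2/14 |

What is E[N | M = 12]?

P(M = 12) = 1/2.
Summing N·P(M=x,N=y) over the conditioning event gives 17/14.
E[N | M = 12] = (17/14) / (1/2) = 17/7.

17/7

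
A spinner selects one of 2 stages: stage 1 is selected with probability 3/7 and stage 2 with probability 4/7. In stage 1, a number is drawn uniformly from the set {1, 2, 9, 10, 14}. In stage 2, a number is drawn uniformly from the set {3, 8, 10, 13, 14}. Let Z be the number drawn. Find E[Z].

60/7

E[Z | stage 1] = (1+2+9+10+14)/5 = 36/5.
E[Z | stage 2] = (3+8+10+13+14)/5 = 48/5.
E[Z] = (3/7)·(36/5) + (4/7)·(48/5) = 60/7.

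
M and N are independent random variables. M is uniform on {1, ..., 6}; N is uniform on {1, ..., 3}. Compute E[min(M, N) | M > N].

P(M > N) = 2/3.
Summing min(M,N)·P(x,y) over outcomes with M > N gives 11/9.
E[min(M, N) | M > N] = (11/9) / (2/3) = 11/6.

11/6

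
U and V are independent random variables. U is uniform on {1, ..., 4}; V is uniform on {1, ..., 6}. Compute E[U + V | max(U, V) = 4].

Outcomes with max(U, V) = 4: (1,4), (2,4), (3,4), (4,1), (4,2), (4,3), (4,4), each with probability 1/24.
E[U + V | max(U, V) = 4] = (5 + 6 + 7 + 5 + 6 + 7 + 8) / 7 = 44/7.

44/7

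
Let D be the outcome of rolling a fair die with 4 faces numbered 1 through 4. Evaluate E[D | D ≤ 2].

Given D ≤ 2, D is equally likely to be any of {1, 2}.
E[D | D ≤ 2] = (1 + 2) / 2 = 3/2.

3/2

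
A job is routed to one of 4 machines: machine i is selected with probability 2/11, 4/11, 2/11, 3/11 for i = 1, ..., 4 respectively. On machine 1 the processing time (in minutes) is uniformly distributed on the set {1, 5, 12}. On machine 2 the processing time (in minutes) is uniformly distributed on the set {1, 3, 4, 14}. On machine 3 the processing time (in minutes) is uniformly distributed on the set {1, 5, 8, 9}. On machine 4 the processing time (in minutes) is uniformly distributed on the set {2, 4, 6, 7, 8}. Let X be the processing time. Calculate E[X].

617/110

E[X | machine 1] = (1+5+12)/3 = 6.
E[X | machine 2] = (1+3+4+14)/4 = 11/2.
E[X | machine 3] = (1+5+8+9)/4 = 23/4.
E[X | machine 4] = (2+4+6+7+8)/5 = 27/5.
By the law of total expectation,
E[X] = (2/11)·(6) + (4/11)·(11/2) + (2/11)·(23/4) + (3/11)·(27/5) = 617/110.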